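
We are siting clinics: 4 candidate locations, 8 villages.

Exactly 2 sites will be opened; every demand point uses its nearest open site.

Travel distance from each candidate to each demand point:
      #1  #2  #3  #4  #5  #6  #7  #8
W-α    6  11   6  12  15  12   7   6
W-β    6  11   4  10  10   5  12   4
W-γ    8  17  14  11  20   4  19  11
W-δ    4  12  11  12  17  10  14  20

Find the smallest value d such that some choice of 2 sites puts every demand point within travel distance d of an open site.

Open {W-α, W-β}.
  Farthest demand point is #2 at travel distance 11 (to W-α); all others are ≤ 11.
With {W-β, W-γ} the worst case is 12.
With {W-β, W-δ} the worst case is 12.
No size-2 selection achieves below 11.

11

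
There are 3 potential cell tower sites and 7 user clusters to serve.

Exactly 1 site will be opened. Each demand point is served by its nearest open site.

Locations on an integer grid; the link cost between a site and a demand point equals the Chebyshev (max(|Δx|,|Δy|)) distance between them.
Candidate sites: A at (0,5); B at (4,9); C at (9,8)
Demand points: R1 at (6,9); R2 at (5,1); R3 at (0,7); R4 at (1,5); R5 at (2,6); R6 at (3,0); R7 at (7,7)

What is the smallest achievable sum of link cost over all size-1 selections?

28

Open {A}.
  R1→A 6, R2→A 5, R3→A 2, R4→A 1, R5→A 2, R6→A 5, R7→A 7  ⇒ total 28.
Compare {B}: total 33.
Compare {C}: total 44.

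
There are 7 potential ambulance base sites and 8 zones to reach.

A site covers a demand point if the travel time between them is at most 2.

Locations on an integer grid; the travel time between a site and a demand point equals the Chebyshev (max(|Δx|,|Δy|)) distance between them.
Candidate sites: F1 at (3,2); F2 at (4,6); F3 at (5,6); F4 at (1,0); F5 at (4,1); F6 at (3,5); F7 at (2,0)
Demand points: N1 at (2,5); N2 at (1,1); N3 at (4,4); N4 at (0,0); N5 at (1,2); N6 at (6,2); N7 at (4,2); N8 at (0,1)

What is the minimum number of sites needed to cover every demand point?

Coverage sets (demand points within 2 of each site):
  F1: {N2, N3, N5, N7}
  F2: {N1, N3}
  F3: {N3}
  F4: {N2, N4, N5, N8}
  F5: {N6, N7}
  F6: {N1, N3}
  F7: {N2, N4, N5, N7, N8}
No 2 sites suffice: every size-2 union leaves at least one demand point uncovered.
But {F2, F4, F5} covers everything, so the minimum is 3.

3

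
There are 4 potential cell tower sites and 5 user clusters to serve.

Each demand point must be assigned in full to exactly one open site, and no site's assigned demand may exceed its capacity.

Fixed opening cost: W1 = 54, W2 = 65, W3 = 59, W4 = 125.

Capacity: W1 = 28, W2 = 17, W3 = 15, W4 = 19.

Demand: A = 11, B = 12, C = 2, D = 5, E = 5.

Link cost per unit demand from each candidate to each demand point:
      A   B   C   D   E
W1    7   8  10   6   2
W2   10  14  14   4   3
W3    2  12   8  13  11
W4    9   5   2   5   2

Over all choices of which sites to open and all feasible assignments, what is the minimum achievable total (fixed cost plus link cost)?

Open {W1, W3}; cheapest assignment that respects the capacities:
  W1 (cap 28, load 22): B, D, E — cost 12×8 + 5×6 + 5×2 = 136
  W3 (cap 15, load 13): A, C — cost 11×2 + 2×8 = 38
  Shipping 174, fixed 113 → total 287.
  Any other capacity-feasible assignment to {W1, W3} ships for at least 174.
Compare {W1, W2, W3}: its best feasible assignment gives total 342.
Compare {W1, W2}: its best feasible assignment gives total 347.
Every other set of open sites that can feasibly serve all demand totals ≥ 342 even under its best assignment. Minimum: 287.

287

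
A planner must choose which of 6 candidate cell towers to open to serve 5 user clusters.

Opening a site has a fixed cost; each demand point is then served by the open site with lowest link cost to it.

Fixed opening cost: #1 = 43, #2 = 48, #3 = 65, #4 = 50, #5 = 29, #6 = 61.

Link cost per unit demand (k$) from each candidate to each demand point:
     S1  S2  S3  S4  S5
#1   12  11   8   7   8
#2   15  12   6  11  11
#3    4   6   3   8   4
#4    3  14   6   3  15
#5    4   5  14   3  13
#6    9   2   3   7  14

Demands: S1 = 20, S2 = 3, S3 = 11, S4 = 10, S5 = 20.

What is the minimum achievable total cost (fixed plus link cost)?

Open {#3, #5}: assign each demand point to its cheapest open site.
  S1→#3 20×4=80, S2→#5 3×5=15, S3→#3 11×3=33, S4→#5 10×3=30, S5→#3 20×4=80
  link cost 238, fixed 94 → total 332.
Compare {#3, #4}: link cost 221 + fixed 115 = 336.
Compare {#3}: link cost 291 + fixed 65 = 356.
Compare {#3, #4, #5}: link cost 218 + fixed 144 = 362.
All other subsets cost ≥ 336. Minimum total cost: 332.

332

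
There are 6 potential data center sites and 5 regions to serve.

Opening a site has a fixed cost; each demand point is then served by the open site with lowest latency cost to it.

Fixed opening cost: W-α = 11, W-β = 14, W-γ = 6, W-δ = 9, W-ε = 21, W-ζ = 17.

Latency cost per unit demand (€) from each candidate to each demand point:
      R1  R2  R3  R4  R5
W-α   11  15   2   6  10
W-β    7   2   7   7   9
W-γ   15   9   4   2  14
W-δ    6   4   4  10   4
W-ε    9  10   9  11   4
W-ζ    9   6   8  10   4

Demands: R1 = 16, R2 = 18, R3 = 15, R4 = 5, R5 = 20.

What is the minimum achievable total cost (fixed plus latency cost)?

Open {W-α, W-β, W-γ, W-δ}: assign each demand point to its cheapest open site.
  R1→W-δ 16×6=96, R2→W-β 18×2=36, R3→W-α 15×2=30, R4→W-γ 5×2=10, R5→W-δ 20×4=80
  latency cost 252, fixed 40 → total 292.
Compare {W-α, W-β, W-δ}: latency cost 272 + fixed 34 = 306.
Compare {W-α, W-β, W-γ, W-δ, W-ζ}: latency cost 252 + fixed 57 = 309.
Compare {W-β, W-γ, W-δ}: latency cost 282 + fixed 29 = 311.
All other subsets cost ≥ 306. Minimum total cost: 292.

292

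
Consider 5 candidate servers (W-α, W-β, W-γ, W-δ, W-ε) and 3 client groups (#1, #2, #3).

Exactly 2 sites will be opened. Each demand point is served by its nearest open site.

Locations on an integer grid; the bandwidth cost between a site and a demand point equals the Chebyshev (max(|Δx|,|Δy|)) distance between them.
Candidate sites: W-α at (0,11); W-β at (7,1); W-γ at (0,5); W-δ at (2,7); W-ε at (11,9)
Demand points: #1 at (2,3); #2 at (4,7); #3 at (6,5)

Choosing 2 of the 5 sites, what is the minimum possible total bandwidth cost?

Open {W-γ, W-δ}.
  #1→W-γ 2, #2→W-δ 2, #3→W-δ 4  ⇒ total 8.
Compare {W-α, W-δ}: total 10.
Compare {W-β, W-γ}: total 10.
No size-2 selection does better; minimum is 8.

8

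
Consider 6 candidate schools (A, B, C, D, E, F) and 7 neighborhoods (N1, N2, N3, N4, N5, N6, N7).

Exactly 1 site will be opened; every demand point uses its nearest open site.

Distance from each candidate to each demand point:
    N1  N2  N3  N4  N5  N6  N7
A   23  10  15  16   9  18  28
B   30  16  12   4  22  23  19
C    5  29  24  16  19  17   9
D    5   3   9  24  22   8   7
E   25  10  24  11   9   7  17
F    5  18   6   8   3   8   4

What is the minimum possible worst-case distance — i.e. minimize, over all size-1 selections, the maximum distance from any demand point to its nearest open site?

Open {F}.
  Farthest demand point is N2 at distance 18 (to F); all others are ≤ 18.
With {D} the worst case is 24.
With {E} the worst case is 25.
No size-1 selection achieves below 18.

18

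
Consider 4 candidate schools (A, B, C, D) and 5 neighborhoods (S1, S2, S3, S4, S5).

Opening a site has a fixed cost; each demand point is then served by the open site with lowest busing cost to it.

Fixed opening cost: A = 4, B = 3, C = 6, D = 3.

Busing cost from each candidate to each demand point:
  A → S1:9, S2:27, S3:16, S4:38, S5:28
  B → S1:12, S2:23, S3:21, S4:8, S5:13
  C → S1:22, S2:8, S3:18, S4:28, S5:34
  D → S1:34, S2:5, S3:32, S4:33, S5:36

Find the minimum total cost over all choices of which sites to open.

61

Open {A, B, D}: assign each demand point to its cheapest open site.
  S1→A 9, S2→D 5, S3→A 16, S4→B 8, S5→B 13
  busing cost 51, fixed 10 → total 61.
Compare {B, D}: busing cost 59 + fixed 6 = 65.
Compare {A, B, C}: busing cost 54 + fixed 13 = 67.
Compare {A, B, C, D}: busing cost 51 + fixed 16 = 67.
All other subsets cost ≥ 65. Minimum total cost: 61.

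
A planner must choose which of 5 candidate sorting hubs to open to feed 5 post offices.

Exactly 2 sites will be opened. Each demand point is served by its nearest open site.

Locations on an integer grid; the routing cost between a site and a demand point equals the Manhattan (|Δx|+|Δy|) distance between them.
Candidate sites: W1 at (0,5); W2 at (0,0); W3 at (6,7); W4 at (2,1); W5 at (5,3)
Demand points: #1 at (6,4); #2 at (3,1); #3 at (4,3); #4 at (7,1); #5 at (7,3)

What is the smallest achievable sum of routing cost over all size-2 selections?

10

Open {W4, W5}.
  #1→W5 2, #2→W4 1, #3→W5 1, #4→W5 4, #5→W5 2  ⇒ total 10.
Compare {W1, W5}: total 13.
Compare {W2, W5}: total 13.
No size-2 selection does better; minimum is 10.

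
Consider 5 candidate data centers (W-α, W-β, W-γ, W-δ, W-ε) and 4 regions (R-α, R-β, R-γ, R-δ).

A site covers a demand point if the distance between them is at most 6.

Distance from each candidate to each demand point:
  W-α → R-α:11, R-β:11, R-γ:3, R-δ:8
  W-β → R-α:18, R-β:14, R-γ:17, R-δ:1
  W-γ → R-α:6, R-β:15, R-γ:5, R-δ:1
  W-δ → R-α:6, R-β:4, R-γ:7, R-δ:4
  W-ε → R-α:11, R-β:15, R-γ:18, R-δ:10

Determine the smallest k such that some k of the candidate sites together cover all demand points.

Coverage sets (demand points within 6 of each site):
  W-α: {R-γ}
  W-β: {R-δ}
  W-γ: {R-α, R-γ, R-δ}
  W-δ: {R-α, R-β, R-δ}
  W-ε: {}
No single site covers all 4 demand points.
But {W-α, W-δ} covers everything, so the minimum is 2.

2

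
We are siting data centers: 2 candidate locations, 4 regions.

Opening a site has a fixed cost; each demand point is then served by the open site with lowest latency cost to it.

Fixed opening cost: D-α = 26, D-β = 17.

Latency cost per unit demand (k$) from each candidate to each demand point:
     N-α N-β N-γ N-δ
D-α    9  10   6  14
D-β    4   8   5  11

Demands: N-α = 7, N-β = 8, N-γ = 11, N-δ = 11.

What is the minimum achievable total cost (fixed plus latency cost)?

285

Open {D-β}: assign each demand point to its cheapest open site.
  N-α→D-β 7×4=28, N-β→D-β 8×8=64, N-γ→D-β 11×5=55, N-δ→D-β 11×11=121
  latency cost 268, fixed 17 → total 285.
Compare {D-α, D-β}: latency cost 268 + fixed 43 = 311.
Compare {D-α}: latency cost 363 + fixed 26 = 389.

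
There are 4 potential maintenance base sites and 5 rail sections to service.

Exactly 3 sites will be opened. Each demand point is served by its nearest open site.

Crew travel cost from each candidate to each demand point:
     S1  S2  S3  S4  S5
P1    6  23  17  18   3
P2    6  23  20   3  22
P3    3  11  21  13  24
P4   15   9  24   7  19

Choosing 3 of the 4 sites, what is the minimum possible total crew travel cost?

37

Open {P1, P2, P3}.
  S1→P3 3, S2→P3 11, S3→P1 17, S4→P2 3, S5→P1 3  ⇒ total 37.
Compare {P1, P2, P4}: total 38.
Compare {P1, P3, P4}: total 39.
No size-3 selection does better; minimum is 37.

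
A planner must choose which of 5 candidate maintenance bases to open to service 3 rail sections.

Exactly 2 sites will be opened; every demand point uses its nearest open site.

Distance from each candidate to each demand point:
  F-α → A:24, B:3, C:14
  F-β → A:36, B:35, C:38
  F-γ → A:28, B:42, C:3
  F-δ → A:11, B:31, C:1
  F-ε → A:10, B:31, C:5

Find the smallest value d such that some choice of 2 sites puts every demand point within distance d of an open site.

10

Open {F-α, F-ε}.
  Farthest demand point is A at distance 10 (to F-ε); all others are ≤ 10.
With {F-α, F-δ} the worst case is 11.
With {F-α, F-β} the worst case is 24.
No size-2 selection achieves below 10.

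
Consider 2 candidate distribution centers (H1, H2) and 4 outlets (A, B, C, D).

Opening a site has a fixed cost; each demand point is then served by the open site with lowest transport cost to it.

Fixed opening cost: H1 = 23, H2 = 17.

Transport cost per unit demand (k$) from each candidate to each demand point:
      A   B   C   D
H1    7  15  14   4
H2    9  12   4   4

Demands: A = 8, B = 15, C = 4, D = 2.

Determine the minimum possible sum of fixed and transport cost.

293

Open {H2}: assign each demand point to its cheapest open site.
  A→H2 8×9=72, B→H2 15×12=180, C→H2 4×4=16, D→H2 2×4=8
  transport cost 276, fixed 17 → total 293.
Compare {H1, H2}: transport cost 260 + fixed 40 = 300.
Compare {H1}: transport cost 345 + fixed 23 = 368.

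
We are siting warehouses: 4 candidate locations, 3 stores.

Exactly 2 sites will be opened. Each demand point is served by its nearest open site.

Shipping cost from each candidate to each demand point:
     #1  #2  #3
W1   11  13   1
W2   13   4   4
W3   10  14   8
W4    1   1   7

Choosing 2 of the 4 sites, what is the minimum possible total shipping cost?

Open {W1, W4}.
  #1→W4 1, #2→W4 1, #3→W1 1  ⇒ total 3.
Compare {W2, W4}: total 6.
Compare {W3, W4}: total 9.
No size-2 selection does better; minimum is 3.

3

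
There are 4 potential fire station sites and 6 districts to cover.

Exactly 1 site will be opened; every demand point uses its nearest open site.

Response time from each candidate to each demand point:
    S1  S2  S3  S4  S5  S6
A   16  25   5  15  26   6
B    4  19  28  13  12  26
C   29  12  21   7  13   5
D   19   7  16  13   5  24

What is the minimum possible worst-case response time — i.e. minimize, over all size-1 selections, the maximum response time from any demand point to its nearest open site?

Open {D}.
  Farthest demand point is S6 at response time 24 (to D); all others are ≤ 24.
With {A} the worst case is 26.
With {B} the worst case is 28.
No size-1 selection achieves below 24.

24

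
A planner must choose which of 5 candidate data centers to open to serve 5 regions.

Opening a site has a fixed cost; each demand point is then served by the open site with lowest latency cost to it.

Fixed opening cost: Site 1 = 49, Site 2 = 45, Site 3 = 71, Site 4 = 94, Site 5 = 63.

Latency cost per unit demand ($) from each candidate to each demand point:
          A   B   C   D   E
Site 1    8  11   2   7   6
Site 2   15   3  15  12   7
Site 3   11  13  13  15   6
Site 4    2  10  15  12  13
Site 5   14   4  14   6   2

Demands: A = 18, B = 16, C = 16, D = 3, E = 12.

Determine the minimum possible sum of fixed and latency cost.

380

Open {Site 1, Site 4, Site 5}: assign each demand point to its cheapest open site.
  A→Site 4 18×2=36, B→Site 5 16×4=64, C→Site 1 16×2=32, D→Site 5 3×6=18, E→Site 5 12×2=24
  latency cost 174, fixed 206 → total 380.
Compare {Site 1, Site 5}: latency cost 282 + fixed 112 = 394.
Compare {Site 1, Site 2, Site 4}: latency cost 209 + fixed 188 = 397.
Compare {Site 1, Site 2, Site 4, Site 5}: latency cost 158 + fixed 251 = 409.
All other subsets cost ≥ 394. Minimum total cost: 380.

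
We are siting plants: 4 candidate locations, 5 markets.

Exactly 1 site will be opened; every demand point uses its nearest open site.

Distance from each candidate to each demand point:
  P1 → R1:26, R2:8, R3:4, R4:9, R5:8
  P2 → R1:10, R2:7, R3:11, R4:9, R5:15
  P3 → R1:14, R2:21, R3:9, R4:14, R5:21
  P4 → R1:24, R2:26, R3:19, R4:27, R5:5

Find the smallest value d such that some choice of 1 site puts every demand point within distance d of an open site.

15

Open {P2}.
  Farthest demand point is R5 at distance 15 (to P2); all others are ≤ 15.
With {P3} the worst case is 21.
With {P1} the worst case is 26.
No size-1 selection achieves below 15.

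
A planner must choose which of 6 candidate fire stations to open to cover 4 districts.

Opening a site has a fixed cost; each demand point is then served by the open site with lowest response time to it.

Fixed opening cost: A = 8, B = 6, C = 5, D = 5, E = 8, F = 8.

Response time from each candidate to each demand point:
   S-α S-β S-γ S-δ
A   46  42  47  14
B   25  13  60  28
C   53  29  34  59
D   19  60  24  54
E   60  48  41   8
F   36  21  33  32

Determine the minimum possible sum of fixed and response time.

Open {B, D, E}: assign each demand point to its cheapest open site.
  S-α→D 19, S-β→B 13, S-γ→D 24, S-δ→E 8
  response time 64, fixed 19 → total 83.
Compare {B, C, D, E}: response time 64 + fixed 24 = 88.
Compare {A, B, D}: response time 70 + fixed 19 = 89.
Compare {A, B, D, E}: response time 64 + fixed 27 = 91.
All other subsets cost ≥ 88. Minimum total cost: 83.

83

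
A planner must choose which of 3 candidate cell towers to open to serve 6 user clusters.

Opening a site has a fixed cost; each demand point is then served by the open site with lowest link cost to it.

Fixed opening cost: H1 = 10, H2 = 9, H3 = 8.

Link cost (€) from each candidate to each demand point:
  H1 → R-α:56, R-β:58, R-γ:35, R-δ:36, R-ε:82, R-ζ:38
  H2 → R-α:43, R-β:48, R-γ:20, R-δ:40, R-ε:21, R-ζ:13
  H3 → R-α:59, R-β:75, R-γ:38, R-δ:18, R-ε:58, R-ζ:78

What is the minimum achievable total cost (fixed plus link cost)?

180

Open {H2, H3}: assign each demand point to its cheapest open site.
  R-α→H2 43, R-β→H2 48, R-γ→H2 20, R-δ→H3 18, R-ε→H2 21, R-ζ→H2 13
  link cost 163, fixed 17 → total 180.
Compare {H1, H2, H3}: link cost 163 + fixed 27 = 190.
Compare {H2}: link cost 185 + fixed 9 = 194.
Compare {H1, H2}: link cost 181 + fixed 19 = 200.
All other subsets cost ≥ 190. Minimum total cost: 180.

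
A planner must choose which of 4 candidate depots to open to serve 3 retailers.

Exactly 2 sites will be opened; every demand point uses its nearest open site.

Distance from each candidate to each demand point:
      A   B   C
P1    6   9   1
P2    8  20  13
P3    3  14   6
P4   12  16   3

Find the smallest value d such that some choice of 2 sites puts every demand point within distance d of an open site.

Open {P1, P2}.
  Farthest demand point is B at distance 9 (to P1); all others are ≤ 9.
With {P1, P3} the worst case is 9.
With {P1, P4} the worst case is 9.
No size-2 selection achieves below 9.

9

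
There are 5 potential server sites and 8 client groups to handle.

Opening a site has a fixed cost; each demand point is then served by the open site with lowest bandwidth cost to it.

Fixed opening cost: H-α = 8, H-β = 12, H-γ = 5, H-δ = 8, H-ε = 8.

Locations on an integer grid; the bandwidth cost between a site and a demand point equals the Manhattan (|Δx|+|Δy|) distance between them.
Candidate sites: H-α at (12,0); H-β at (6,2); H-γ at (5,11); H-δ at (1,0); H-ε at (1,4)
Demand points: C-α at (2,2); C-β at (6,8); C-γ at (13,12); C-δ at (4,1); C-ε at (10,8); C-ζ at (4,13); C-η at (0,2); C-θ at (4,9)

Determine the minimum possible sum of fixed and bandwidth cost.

Open {H-γ, H-δ}: assign each demand point to its cheapest open site.
  C-α→H-δ 3, C-β→H-γ 4, C-γ→H-γ 9, C-δ→H-δ 4, C-ε→H-γ 8, C-ζ→H-γ 3, C-η→H-δ 3, C-θ→H-γ 3
  bandwidth cost 37, fixed 13 → total 50.
Compare {H-γ, H-ε}: bandwidth cost 39 + fixed 13 = 52.
Compare {H-β, H-γ}: bandwidth cost 40 + fixed 17 = 57.
Compare {H-α, H-γ, H-δ}: bandwidth cost 37 + fixed 21 = 58.
All other subsets cost ≥ 52. Minimum total cost: 50.

50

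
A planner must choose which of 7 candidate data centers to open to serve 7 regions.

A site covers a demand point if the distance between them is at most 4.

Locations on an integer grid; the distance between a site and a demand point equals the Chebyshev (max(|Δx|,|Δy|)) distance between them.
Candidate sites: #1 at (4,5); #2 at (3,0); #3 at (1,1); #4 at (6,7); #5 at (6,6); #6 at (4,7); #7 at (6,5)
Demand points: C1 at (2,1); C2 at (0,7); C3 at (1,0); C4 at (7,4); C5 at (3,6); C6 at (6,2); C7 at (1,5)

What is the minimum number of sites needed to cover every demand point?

2

Coverage sets (demand points within 4 of each site):
  #1: {C1, C2, C4, C5, C6, C7}
  #2: {C1, C3, C4, C6}
  #3: {C1, C3, C7}
  #4: {C4, C5}
  #5: {C4, C5, C6}
  #6: {C2, C4, C5, C7}
  #7: {C1, C4, C5, C6}
No single site covers all 7 demand points.
But {#1, #2} covers everything, so the minimum is 2.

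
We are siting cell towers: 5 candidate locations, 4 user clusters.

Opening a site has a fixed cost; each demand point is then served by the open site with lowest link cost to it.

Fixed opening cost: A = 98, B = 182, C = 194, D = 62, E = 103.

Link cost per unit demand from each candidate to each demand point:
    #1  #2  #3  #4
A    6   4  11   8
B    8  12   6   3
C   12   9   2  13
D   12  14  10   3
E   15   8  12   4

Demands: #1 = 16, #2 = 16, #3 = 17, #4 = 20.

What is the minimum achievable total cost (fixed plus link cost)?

Open {A, D}: assign each demand point to its cheapest open site.
  #1→A 16×6=96, #2→A 16×4=64, #3→D 17×10=170, #4→D 20×3=60
  link cost 390, fixed 160 → total 550.
Compare {A, B}: link cost 322 + fixed 280 = 602.
Compare {A}: link cost 507 + fixed 98 = 605.
Compare {A, C, D}: link cost 254 + fixed 354 = 608.
All other subsets cost ≥ 602. Minimum total cost: 550.

550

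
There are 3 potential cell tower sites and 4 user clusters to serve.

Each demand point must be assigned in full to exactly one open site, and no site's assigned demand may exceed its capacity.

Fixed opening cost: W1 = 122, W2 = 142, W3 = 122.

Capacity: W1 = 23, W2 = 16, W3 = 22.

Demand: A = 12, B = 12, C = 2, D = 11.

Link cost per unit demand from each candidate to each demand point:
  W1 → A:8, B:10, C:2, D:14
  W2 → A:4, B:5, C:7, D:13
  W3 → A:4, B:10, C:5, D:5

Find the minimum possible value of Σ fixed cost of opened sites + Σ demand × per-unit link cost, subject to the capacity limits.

Open {W1, W3}; cheapest assignment that respects the capacities:
  W1 (cap 23, load 23): B, D — cost 12×10 + 11×14 = 274
  W3 (cap 22, load 14): A, C — cost 12×4 + 2×5 = 58
  Shipping 332, fixed 244 → total 576.
  Any other capacity-feasible assignment to {W1, W3} ships for at least 332.
Compare {W1, W2}: its best feasible assignment gives total 588.
Compare {W1, W2, W3}: its best feasible assignment gives total 601.
Every other set of open sites that can feasibly serve all demand totals ≥ 588 even under its best assignment. Minimum: 576.

576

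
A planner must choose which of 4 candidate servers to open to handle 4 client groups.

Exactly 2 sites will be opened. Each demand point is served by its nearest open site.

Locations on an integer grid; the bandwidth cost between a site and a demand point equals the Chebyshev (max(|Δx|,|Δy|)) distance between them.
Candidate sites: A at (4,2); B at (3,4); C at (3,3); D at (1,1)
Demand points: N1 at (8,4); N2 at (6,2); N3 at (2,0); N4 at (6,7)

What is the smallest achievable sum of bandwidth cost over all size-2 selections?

Open {A, B}.
  N1→A 4, N2→A 2, N3→A 2, N4→B 3  ⇒ total 11.
Compare {A, C}: total 12.
Compare {A, D}: total 12.
No size-2 selection does better; minimum is 11.

11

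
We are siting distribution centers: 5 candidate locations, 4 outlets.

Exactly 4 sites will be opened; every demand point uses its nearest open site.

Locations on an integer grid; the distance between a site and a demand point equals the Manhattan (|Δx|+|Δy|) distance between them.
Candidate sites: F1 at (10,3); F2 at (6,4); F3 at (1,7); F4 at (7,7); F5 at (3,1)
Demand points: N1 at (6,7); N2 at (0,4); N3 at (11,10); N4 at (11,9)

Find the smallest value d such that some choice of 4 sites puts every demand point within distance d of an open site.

Open {F1, F2, F3, F4}.
  Farthest demand point is N3 at distance 7 (to F4); all others are ≤ 7.
With {F1, F2, F4, F5} the worst case is 7.
With {F1, F3, F4, F5} the worst case is 7.
No size-4 selection achieves below 7.

7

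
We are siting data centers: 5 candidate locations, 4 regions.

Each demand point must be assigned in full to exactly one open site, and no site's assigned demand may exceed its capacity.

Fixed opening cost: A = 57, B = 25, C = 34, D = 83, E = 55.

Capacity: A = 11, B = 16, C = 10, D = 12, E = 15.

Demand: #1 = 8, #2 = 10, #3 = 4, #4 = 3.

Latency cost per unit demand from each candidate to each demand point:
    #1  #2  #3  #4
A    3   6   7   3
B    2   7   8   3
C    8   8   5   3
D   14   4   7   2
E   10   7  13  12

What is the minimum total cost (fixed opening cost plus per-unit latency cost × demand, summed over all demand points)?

196

Open {B, C}; cheapest assignment that respects the capacities:
  B (cap 16, load 15): #1, #3, #4 — cost 8×2 + 4×8 + 3×3 = 57
  C (cap 10, load 10): #2 — cost 10×8 = 80
  Shipping 137, fixed 59 → total 196.
  Any other capacity-feasible assignment to {B, C} ships for at least 137.
Compare {A, B}: its best feasible assignment gives total 199.
Compare {B, D}: its best feasible assignment gives total 205.
Every other set of open sites that can feasibly serve all demand totals ≥ 199 even under its best assignment. Minimum: 196.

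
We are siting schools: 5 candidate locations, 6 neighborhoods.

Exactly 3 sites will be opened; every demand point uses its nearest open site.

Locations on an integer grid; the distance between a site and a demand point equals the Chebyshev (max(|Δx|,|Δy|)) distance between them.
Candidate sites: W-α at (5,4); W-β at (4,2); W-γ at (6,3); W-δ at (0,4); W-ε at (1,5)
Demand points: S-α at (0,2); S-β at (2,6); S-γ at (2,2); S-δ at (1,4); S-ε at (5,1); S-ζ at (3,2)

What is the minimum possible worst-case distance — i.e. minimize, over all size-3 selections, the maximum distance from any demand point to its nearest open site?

Open {W-α, W-β, W-δ}.
  Farthest demand point is S-α at distance 2 (to W-δ); all others are ≤ 2.
With {W-α, W-γ, W-δ} the worst case is 2.
With {W-β, W-γ, W-δ} the worst case is 2.
No size-3 selection achieves below 2.

2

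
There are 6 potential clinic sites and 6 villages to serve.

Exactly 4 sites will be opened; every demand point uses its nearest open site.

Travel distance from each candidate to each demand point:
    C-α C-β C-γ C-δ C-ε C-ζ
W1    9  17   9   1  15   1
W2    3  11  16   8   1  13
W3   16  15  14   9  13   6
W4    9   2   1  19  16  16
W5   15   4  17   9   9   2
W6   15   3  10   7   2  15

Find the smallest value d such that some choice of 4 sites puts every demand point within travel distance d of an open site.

Open {W1, W2, W3, W4}.
  Farthest demand point is C-α at travel distance 3 (to W2); all others are ≤ 3.
With {W1, W2, W4, W5} the worst case is 3.
With {W1, W2, W4, W6} the worst case is 3.
No size-4 selection achieves below 3.

3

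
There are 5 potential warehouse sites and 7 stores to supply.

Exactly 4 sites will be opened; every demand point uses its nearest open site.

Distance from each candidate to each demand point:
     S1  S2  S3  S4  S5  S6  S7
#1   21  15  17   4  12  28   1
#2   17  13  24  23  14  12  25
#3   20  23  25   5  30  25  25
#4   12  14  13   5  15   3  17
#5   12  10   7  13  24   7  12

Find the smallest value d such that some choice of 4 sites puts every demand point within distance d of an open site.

12

Open {#1, #2, #3, #5}.
  Farthest demand point is S1 at distance 12 (to #5); all others are ≤ 12.
With {#1, #2, #4, #5} the worst case is 12.
With {#1, #3, #4, #5} the worst case is 12.
No size-4 selection achieves below 12.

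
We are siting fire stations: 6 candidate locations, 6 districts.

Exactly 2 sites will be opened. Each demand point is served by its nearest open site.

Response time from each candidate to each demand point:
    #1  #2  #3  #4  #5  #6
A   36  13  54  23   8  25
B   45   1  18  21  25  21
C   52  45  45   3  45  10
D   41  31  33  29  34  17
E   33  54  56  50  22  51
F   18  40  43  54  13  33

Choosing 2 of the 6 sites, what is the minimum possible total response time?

Open {B, F}.
  #1→F 18, #2→B 1, #3→B 18, #4→B 21, #5→F 13, #6→B 21  ⇒ total 92.
Compare {B, C}: total 102.
Compare {A, B}: total 105.
No size-2 selection does better; minimum is 92.

92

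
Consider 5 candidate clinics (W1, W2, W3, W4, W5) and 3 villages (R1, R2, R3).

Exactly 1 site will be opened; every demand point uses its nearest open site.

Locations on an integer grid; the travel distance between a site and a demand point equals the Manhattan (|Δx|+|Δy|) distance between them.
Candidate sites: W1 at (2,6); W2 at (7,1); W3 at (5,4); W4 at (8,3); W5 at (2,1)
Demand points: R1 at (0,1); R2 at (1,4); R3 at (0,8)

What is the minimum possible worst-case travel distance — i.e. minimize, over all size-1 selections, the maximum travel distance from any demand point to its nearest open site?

7

Open {W1}.
  Farthest demand point is R1 at travel distance 7 (to W1); all others are ≤ 7.
With {W3} the worst case is 9.
With {W5} the worst case is 9.
No size-1 selection achieves below 7.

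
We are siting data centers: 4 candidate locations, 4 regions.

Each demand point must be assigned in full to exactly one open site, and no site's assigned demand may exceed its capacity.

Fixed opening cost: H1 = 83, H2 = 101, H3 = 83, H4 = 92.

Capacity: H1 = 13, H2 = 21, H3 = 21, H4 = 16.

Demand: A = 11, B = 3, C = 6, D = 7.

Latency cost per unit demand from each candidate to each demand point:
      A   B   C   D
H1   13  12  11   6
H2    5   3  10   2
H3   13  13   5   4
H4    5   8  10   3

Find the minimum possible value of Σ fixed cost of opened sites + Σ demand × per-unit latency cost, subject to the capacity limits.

Open {H2, H3}; cheapest assignment that respects the capacities:
  H2 (cap 21, load 21): A, B, D — cost 11×5 + 3×3 + 7×2 = 78
  H3 (cap 21, load 6): C — cost 6×5 = 30
  Shipping 108, fixed 184 → total 292.
  Any other capacity-feasible assignment to {H2, H3} ships for at least 108.
Compare {H3, H4}: its best feasible assignment gives total 312.
Compare {H1, H2}: its best feasible assignment gives total 328.
Every other set of open sites that can feasibly serve all demand totals ≥ 312 even under its best assignment. Minimum: 292.

292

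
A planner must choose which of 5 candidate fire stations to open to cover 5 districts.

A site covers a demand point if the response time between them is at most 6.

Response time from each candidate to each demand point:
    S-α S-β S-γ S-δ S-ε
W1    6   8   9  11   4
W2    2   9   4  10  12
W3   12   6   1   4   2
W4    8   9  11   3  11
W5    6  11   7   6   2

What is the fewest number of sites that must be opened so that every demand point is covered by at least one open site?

2

Coverage sets (demand points within 6 of each site):
  W1: {S-α, S-ε}
  W2: {S-α, S-γ}
  W3: {S-β, S-γ, S-δ, S-ε}
  W4: {S-δ}
  W5: {S-α, S-δ, S-ε}
No single site covers all 5 demand points.
But {W1, W3} covers everything, so the minimum is 2.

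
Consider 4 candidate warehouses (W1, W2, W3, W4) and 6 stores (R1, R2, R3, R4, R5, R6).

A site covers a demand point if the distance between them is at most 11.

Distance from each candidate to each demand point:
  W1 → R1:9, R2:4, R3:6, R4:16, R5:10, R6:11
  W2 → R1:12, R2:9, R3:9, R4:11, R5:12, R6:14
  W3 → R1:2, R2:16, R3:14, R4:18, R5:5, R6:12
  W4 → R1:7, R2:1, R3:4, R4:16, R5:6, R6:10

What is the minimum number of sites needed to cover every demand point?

2

Coverage sets (demand points within 11 of each site):
  W1: {R1, R2, R3, R5, R6}
  W2: {R2, R3, R4}
  W3: {R1, R5}
  W4: {R1, R2, R3, R5, R6}
No single site covers all 6 demand points.
But {W1, W2} covers everything, so the minimum is 2.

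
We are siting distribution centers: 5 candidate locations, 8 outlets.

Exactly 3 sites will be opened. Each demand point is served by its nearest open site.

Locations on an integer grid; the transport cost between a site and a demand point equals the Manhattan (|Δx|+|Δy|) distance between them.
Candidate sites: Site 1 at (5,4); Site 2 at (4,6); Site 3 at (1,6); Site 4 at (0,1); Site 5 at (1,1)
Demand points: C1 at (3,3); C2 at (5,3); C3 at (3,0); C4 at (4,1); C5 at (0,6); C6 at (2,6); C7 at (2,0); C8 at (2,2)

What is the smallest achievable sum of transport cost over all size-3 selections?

16

Open {Site 1, Site 3, Site 5}.
  C1→Site 1 3, C2→Site 1 1, C3→Site 5 3, C4→Site 5 3, C5→Site 3 1, C6→Site 3 1, C7→Site 5 2, C8→Site 5 2  ⇒ total 16.
Compare {Site 1, Site 2, Site 5}: total 20.
Compare {Site 1, Site 3, Site 4}: total 20.
No size-3 selection does better; minimum is 16.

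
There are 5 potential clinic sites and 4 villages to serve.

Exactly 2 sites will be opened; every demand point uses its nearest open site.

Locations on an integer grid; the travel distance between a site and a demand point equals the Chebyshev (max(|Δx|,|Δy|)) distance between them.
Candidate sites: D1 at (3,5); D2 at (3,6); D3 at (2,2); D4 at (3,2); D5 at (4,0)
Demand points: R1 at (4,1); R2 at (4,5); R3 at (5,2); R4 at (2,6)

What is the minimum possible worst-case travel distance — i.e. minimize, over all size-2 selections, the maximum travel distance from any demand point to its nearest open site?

2

Open {D1, D4}.
  Farthest demand point is R3 at travel distance 2 (to D4); all others are ≤ 2.
With {D1, D5} the worst case is 2.
With {D2, D4} the worst case is 2.
No size-2 selection achieves below 2.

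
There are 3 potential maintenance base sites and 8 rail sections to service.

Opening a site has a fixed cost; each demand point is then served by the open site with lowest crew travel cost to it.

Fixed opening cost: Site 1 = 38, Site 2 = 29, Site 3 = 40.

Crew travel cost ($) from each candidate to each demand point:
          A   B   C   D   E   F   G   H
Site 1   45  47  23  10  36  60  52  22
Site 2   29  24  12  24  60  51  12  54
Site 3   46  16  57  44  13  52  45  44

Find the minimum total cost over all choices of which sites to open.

Open {Site 1, Site 2}: assign each demand point to its cheapest open site.
  A→Site 2 29, B→Site 2 24, C→Site 2 12, D→Site 1 10, E→Site 1 36, F→Site 2 51, G→Site 2 12, H→Site 1 22
  crew travel cost 196, fixed 67 → total 263.
Compare {Site 2, Site 3}: crew travel cost 201 + fixed 69 = 270.
Compare {Site 1, Site 2, Site 3}: crew travel cost 165 + fixed 107 = 272.
Compare {Site 2}: crew travel cost 266 + fixed 29 = 295.
All other subsets cost ≥ 270. Minimum total cost: 263.

263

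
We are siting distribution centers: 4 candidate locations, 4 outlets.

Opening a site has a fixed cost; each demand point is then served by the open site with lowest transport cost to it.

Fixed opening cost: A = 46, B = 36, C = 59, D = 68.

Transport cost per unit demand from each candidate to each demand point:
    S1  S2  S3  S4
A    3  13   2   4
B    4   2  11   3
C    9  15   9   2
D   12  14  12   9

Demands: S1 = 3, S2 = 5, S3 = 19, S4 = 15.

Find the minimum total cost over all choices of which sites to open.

184

Open {A, B}: assign each demand point to its cheapest open site.
  S1→A 3×3=9, S2→B 5×2=10, S3→A 19×2=38, S4→B 15×3=45
  transport cost 102, fixed 82 → total 184.
Compare {A}: transport cost 172 + fixed 46 = 218.
Compare {A, B, C}: transport cost 87 + fixed 141 = 228.
Compare {A, C}: transport cost 142 + fixed 105 = 247.
All other subsets cost ≥ 218. Minimum total cost: 184.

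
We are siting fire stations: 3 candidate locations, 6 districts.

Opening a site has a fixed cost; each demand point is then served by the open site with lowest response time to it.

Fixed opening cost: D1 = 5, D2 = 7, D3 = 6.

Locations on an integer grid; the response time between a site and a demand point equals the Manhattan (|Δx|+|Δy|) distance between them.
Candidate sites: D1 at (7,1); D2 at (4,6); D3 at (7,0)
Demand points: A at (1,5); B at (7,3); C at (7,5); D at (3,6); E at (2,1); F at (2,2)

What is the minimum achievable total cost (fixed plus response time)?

Open {D1, D2}: assign each demand point to its cheapest open site.
  A→D2 4, B→D1 2, C→D1 4, D→D2 1, E→D1 5, F→D1 6
  response time 22, fixed 12 → total 34.
Compare {D2}: response time 28 + fixed 7 = 35.
Compare {D2, D3}: response time 24 + fixed 13 = 37.
Compare {D1, D2, D3}: response time 22 + fixed 18 = 40.
All other subsets cost ≥ 35. Minimum total cost: 34.

34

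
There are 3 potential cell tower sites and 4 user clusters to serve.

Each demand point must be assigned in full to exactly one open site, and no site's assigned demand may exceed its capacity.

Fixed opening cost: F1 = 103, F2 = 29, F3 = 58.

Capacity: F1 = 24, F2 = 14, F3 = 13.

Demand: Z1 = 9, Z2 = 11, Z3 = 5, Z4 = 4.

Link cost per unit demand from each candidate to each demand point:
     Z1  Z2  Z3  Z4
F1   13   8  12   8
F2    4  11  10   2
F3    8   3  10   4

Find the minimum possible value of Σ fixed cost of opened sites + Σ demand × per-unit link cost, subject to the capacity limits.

Open {F1, F2}; cheapest assignment that respects the capacities:
  F1 (cap 24, load 16): Z2, Z3 — cost 11×8 + 5×12 = 148
  F2 (cap 14, load 13): Z1, Z4 — cost 9×4 + 4×2 = 44
  Shipping 192, fixed 132 → total 324.
  Any other capacity-feasible assignment to {F1, F2} ships for at least 192.
Compare {F1, F2, F3}: its best feasible assignment gives total 327.
Compare {F1, F3}: its best feasible assignment gives total 397.
Every other set of open sites that can feasibly serve all demand totals ≥ 327 even under its best assignment. Minimum: 324.

324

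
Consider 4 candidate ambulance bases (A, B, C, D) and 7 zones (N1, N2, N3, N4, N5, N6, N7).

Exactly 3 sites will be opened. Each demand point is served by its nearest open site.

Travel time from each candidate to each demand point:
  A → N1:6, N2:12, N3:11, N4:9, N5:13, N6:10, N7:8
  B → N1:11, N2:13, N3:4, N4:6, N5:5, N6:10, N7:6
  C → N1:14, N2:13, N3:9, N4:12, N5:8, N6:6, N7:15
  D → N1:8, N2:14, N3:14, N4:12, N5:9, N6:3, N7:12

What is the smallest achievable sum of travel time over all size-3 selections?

42

Open {A, B, D}.
  N1→A 6, N2→A 12, N3→B 4, N4→B 6, N5→B 5, N6→D 3, N7→B 6  ⇒ total 42.
Compare {A, B, C}: total 45.
Compare {B, C, D}: total 45.
No size-3 selection does better; minimum is 42.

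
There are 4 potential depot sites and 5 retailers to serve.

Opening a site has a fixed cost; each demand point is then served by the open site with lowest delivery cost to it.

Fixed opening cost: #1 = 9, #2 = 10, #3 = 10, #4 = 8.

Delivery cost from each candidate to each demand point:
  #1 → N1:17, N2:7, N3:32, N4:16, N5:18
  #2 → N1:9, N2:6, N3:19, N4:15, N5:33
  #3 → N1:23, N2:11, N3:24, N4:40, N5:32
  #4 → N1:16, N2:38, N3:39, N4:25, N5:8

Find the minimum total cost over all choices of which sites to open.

Open {#2, #4}: assign each demand point to its cheapest open site.
  N1→#2 9, N2→#2 6, N3→#2 19, N4→#2 15, N5→#4 8
  delivery cost 57, fixed 18 → total 75.
Compare {#1, #2, #4}: delivery cost 57 + fixed 27 = 84.
Compare {#2, #3, #4}: delivery cost 57 + fixed 28 = 85.
Compare {#1, #2}: delivery cost 67 + fixed 19 = 86.
All other subsets cost ≥ 84. Minimum total cost: 75.

75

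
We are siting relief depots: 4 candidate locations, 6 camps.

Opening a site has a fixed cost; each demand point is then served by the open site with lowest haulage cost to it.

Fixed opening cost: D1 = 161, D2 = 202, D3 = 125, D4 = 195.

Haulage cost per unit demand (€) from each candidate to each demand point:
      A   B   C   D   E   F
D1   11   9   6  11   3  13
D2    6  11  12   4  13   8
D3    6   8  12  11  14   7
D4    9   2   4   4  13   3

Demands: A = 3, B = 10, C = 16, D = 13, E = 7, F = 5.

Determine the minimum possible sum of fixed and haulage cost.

464

Open {D4}: assign each demand point to its cheapest open site.
  A→D4 3×9=27, B→D4 10×2=20, C→D4 16×4=64, D→D4 13×4=52, E→D4 7×13=91, F→D4 5×3=15
  haulage cost 269, fixed 195 → total 464.
Compare {D1, D4}: haulage cost 199 + fixed 356 = 555.
Compare {D3, D4}: haulage cost 260 + fixed 320 = 580.
Compare {D1}: haulage cost 448 + fixed 161 = 609.
All other subsets cost ≥ 555. Minimum total cost: 464.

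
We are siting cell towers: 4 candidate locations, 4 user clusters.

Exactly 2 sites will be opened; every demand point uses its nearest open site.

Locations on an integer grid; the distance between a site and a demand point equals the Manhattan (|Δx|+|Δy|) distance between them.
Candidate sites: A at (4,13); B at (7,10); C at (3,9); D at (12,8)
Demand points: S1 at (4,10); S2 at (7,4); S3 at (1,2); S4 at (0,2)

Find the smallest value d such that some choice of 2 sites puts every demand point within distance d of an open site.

Open {A, C}.
  Farthest demand point is S4 at distance 10 (to C); all others are ≤ 10.
With {B, C} the worst case is 10.
With {C, D} the worst case is 10.
No size-2 selection achieves below 10.

10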